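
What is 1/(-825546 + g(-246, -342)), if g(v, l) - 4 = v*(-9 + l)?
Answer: -1/739196 ≈ -1.3528e-6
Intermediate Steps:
g(v, l) = 4 + v*(-9 + l)
1/(-825546 + g(-246, -342)) = 1/(-825546 + (4 - 9*(-246) - 342*(-246))) = 1/(-825546 + (4 + 2214 + 84132)) = 1/(-825546 + 86350) = 1/(-739196) = -1/739196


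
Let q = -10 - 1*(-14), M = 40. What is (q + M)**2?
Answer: 1936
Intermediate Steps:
q = 4 (q = -10 + 14 = 4)
(q + M)**2 = (4 + 40)**2 = 44**2 = 1936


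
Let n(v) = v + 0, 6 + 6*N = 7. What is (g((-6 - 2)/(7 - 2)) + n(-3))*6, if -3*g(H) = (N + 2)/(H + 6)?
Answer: -1253/66 ≈ -18.985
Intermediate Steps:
N = ⅙ (N = -1 + (⅙)*7 = -1 + 7/6 = ⅙ ≈ 0.16667)
g(H) = -13/(18*(6 + H)) (g(H) = -(⅙ + 2)/(3*(H + 6)) = -13/(18*(6 + H)))
n(v) = v
(g((-6 - 2)/(7 - 2)) + n(-3))*6 = (-13/(108 + 18*((-6 - 2)/(7 - 2))) - 3)*6 = (-13/(108 + 18*(-8/5)) - 3)*6 = (-13/(108 - 144/5) - 3)*6 = (-13/396/5 - 3)*6 = (-13*5/396 - 3)*6 = (-65/396 - 3)*6 = -1253/396*6 = -1253/66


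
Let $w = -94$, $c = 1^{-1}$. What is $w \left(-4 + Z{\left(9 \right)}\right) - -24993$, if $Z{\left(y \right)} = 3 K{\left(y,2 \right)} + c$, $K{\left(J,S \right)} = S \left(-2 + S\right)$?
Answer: $25275$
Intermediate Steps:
$c = 1$
$Z{\left(y \right)} = 1$ ($Z{\left(y \right)} = 3 \cdot 2 \left(-2 + 2\right) + 1 = 3 \cdot 2 \cdot 0 + 1 = 3 \cdot 0 + 1 = 0 + 1 = 1$)
$w \left(-4 + Z{\left(9 \right)}\right) - -24993 = - 94 \left(-4 + 1\right) - -24993 = \left(-94\right) \left(-3\right) + 24993 = 282 + 24993 = 25275$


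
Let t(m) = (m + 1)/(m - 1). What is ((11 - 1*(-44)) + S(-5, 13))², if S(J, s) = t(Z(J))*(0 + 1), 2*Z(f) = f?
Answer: 150544/49 ≈ 3072.3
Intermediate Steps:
Z(f) = f/2
t(m) = (1 + m)/(-1 + m)
S(J, s) = (1 + J/2)/(-1 + J/2) (S(J, s) = ((1 + J/2)/(-1 + J/2))*(0 + 1) = ((1 + J/2)/(-1 + J/2))*1 = (1 + J/2)/(-1 + J/2))
((11 - 1*(-44)) + S(-5, 13))² = ((11 - 1*(-44)) + (2 - 5)/(-2 - 5))² = ((11 + 44) - 3/(-7))² = (55 - ⅐*(-3))² = (55 + 3/7)² = (388/7)² = 150544/49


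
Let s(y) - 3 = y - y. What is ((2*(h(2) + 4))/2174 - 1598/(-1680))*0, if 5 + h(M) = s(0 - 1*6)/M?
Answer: 0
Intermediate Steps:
s(y) = 3 (s(y) = 3 + (y - y) = 3 + 0 = 3)
h(M) = -5 + 3/M
((2*(h(2) + 4))/2174 - 1598/(-1680))*0 = ((2*((-5 + 3/2) + 4))/2174 - 1598/(-1680))*0 = ((2*((-5 + 3*(½)) + 4))*(1/2174) - 1598*(-1/1680))*0 = ((2*((-5 + 3/2) + 4))*(1/2174) + 799/840)*0 = ((2*(-7/2 + 4))*(1/2174) + 799/840)*0 = ((2*(½))*(1/2174) + 799/840)*0 = (1*(1/2174) + 799/840)*0 = (1/2174 + 799/840)*0 = (868933/913080)*0 = 0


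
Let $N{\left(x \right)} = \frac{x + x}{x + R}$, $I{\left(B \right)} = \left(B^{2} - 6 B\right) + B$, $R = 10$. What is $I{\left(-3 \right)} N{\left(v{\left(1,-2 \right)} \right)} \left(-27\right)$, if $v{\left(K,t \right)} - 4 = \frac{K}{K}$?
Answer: $-432$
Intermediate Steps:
$I{\left(B \right)} = B^{2} - 5 B$
$v{\left(K,t \right)} = 5$ ($v{\left(K,t \right)} = 4 + \frac{K}{K} = 4 + 1 = 5$)
$N{\left(x \right)} = \frac{2 x}{10 + x}$ ($N{\left(x \right)} = \frac{x + x}{x + 10} = \frac{2 x}{10 + x}$)
$I{\left(-3 \right)} N{\left(v{\left(1,-2 \right)} \right)} \left(-27\right) = - 3 \left(-5 - 3\right) 2 \cdot 5 \frac{1}{10 + 5} \left(-27\right) = \left(-3\right) \left(-8\right) 2 \cdot 5 \cdot \frac{1}{15} \left(-27\right) = 24 \cdot 2 \cdot 5 \cdot \frac{1}{15} \left(-27\right) = 24 \cdot \frac{2}{3} \left(-27\right) = 16 \left(-27\right) = -432$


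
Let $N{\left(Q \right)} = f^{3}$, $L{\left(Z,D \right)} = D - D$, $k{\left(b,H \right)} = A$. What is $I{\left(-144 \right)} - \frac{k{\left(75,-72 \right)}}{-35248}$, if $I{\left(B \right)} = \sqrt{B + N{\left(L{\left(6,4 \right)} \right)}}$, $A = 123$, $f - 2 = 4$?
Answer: $\frac{123}{35248} + 6 \sqrt{2} \approx 8.4888$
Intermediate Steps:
$f = 6$ ($f = 2 + 4 = 6$)
$k{\left(b,H \right)} = 123$
$L{\left(Z,D \right)} = 0$
$N{\left(Q \right)} = 216$ ($N{\left(Q \right)} = 6^{3} = 216$)
$I{\left(B \right)} = \sqrt{216 + B}$ ($I{\left(B \right)} = \sqrt{B + 216} = \sqrt{216 + B}$)
$I{\left(-144 \right)} - \frac{k{\left(75,-72 \right)}}{-35248} = \sqrt{216 - 144} - \frac{123}{-35248} = \sqrt{72} - 123 \left(- \frac{1}{35248}\right) = 6 \sqrt{2} - - \frac{123}{35248} = 6 \sqrt{2} + \frac{123}{35248} = \frac{123}{35248} + 6 \sqrt{2}$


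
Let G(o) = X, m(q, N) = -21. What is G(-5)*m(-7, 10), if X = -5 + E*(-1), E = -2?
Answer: 63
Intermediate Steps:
X = -3 (X = -5 - 2*(-1) = -5 + 2 = -3)
G(o) = -3
G(-5)*m(-7, 10) = -3*(-21) = 63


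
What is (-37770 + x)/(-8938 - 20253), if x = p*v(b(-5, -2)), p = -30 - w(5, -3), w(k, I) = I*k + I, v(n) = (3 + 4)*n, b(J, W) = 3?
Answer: 38022/29191 ≈ 1.3025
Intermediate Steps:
v(n) = 7*n
w(k, I) = I + I*k
p = -12 (p = -30 - (-3)*(1 + 5) = -30 - (-3)*6 = -30 - 1*(-18) = -30 + 18 = -12)
x = -252 (x = -84*3 = -12*21 = -252)
(-37770 + x)/(-8938 - 20253) = (-37770 - 252)/(-8938 - 20253) = -38022/(-29191) = -38022*(-1/29191) = 38022/29191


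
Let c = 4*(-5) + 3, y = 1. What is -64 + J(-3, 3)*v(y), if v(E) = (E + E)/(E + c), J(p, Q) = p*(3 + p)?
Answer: -64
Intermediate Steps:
c = -17 (c = -20 + 3 = -17)
v(E) = 2*E/(-17 + E) (v(E) = (E + E)/(E - 17) = (2*E)/(-17 + E) = 2*E/(-17 + E))
-64 + J(-3, 3)*v(y) = -64 + (-3*(3 - 3))*(2*1/(-17 + 1)) = -64 + (-3*0)*(2*1/(-16)) = -64 + 0*(2*1*(-1/16)) = -64 + 0*(-⅛) = -64 + 0 = -64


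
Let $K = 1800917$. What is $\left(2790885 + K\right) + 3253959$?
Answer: $7845761$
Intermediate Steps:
$\left(2790885 + K\right) + 3253959 = \left(2790885 + 1800917\right) + 3253959 = 4591802 + 3253959 = 7845761$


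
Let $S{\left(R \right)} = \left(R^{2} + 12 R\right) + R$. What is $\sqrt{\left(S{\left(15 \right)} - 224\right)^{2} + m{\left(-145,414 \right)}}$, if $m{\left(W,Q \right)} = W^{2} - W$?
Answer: $\sqrt{59586} \approx 244.1$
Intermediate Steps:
$S{\left(R \right)} = R^{2} + 13 R$
$\sqrt{\left(S{\left(15 \right)} - 224\right)^{2} + m{\left(-145,414 \right)}} = \sqrt{\left(15 \left(13 + 15\right) - 224\right)^{2} - 145 \left(-1 - 145\right)} = \sqrt{\left(15 \cdot 28 - 224\right)^{2} - -21170} = \sqrt{\left(420 - 224\right)^{2} + 21170} = \sqrt{196^{2} + 21170} = \sqrt{38416 + 21170} = \sqrt{59586}$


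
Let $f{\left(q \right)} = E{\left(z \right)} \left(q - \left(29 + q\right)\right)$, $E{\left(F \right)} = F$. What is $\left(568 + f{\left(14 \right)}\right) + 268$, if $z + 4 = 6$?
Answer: $778$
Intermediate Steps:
$z = 2$ ($z = -4 + 6 = 2$)
$f{\left(q \right)} = -58$ ($f{\left(q \right)} = 2 \left(q - \left(29 + q\right)\right) = 2 \left(-29\right) = -58$)
$\left(568 + f{\left(14 \right)}\right) + 268 = \left(568 - 58\right) + 268 = 510 + 268 = 778$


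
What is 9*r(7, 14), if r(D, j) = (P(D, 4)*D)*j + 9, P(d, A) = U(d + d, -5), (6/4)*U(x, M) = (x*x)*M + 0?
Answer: -576159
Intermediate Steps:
U(x, M) = 2*M*x**2/3 (U(x, M) = 2*((x*x)*M + 0)/3 = 2*(x**2*M + 0)/3 = 2*(M*x**2 + 0)/3 = 2*(M*x**2)/3 = 2*M*x**2/3)
P(d, A) = -40*d**2/3 (P(d, A) = (2/3)*(-5)*(d + d)**2 = (2/3)*(-5)*(2*d)**2 = (2/3)*(-5)*(4*d**2) = -40*d**2/3)
r(D, j) = 9 - 40*j*D**3/3 (r(D, j) = ((-40*D**2/3)*D)*j + 9 = (-40*D**3/3)*j + 9 = -40*j*D**3/3 + 9 = 9 - 40*j*D**3/3)
9*r(7, 14) = 9*(9 - 40/3*14*7**3) = 9*(9 - 40/3*14*343) = 9*(9 - 192080/3) = 9*(-192053/3) = -576159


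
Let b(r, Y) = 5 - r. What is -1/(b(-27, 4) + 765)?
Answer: -1/797 ≈ -0.0012547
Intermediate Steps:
-1/(b(-27, 4) + 765) = -1/((5 - 1*(-27)) + 765) = -1/((5 + 27) + 765) = -1/(32 + 765) = -1/797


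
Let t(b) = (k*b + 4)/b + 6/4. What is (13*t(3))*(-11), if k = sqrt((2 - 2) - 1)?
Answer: -2431/6 - 143*I ≈ -405.17 - 143.0*I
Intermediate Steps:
k = I (k = sqrt(0 - 1) = sqrt(-1) = I ≈ 1.0*I)
t(b) = 3/2 + (4 + I*b)/b (t(b) = (I*b + 4)/b + 6/4 = (4 + I*b)/b + 6*(1/4) = (4 + I*b)/b + 3/2 = 3/2 + (4 + I*b)/b)
(13*t(3))*(-11) = (13*(3/2 + I + 4/3))*(-11) = (13*(17/6 + I))*(-11) = (221/6 + 13*I)*(-11) = -2431/6 - 143*I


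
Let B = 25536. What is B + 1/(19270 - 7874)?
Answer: 291008257/11396 ≈ 25536.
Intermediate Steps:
B + 1/(19270 - 7874) = 25536 + 1/(19270 - 7874) = 25536 + 1/11396 = 291008257/11396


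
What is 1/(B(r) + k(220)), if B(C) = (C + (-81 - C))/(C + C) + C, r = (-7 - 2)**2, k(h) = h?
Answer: 2/601 ≈ 0.0033278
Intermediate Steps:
r = 81 (r = (-9)**2 = 81)
B(C) = C - 81/(2*C) (B(C) = -81*1/(2*C) + C = -81/(2*C) + C = C - 81/(2*C))
1/(B(r) + k(220)) = 1/((81 - 81/2/81) + 220) = 1/((81 - 81/2*1/81) + 220) = 1/((81 - 1/2) + 220) = 1/(161/2 + 220) = 1/(601/2) = 2/601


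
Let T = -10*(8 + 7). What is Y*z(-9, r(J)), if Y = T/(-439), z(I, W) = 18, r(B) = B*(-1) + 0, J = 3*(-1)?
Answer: 2700/439 ≈ 6.1503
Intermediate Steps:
J = -3
T = -150 (T = -10*15 = -150)
r(B) = -B (r(B) = -B + 0 = -B)
Y = 150/439 (Y = -150/(-439) = -150*(-1/439) = 150/439 ≈ 0.34169)
Y*z(-9, r(J)) = (150/439)*18 = 2700/439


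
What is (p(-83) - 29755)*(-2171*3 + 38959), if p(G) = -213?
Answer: -972341728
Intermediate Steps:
(p(-83) - 29755)*(-2171*3 + 38959) = (-213 - 29755)*(-2171*3 + 38959) = -29968*(-6513 + 38959) = -29968*32446 = -972341728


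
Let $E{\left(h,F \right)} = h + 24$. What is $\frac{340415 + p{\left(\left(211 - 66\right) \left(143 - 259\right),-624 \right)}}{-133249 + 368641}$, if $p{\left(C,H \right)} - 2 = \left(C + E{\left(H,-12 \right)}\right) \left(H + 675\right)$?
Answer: $- \frac{548003}{235392} \approx -2.328$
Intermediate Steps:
$E{\left(h,F \right)} = 24 + h$
$p{\left(C,H \right)} = 2 + \left(675 + H\right) \left(24 + C + H\right)$ ($p{\left(C,H \right)} = 2 + \left(C + \left(24 + H\right)\right) \left(H + 675\right) = 2 + \left(24 + C + H\right) \left(675 + H\right) = 2 + \left(675 + H\right) \left(24 + C + H\right)$)
$\frac{340415 + p{\left(\left(211 - 66\right) \left(143 - 259\right),-624 \right)}}{-133249 + 368641} = \frac{340415 + \left(16202 + \left(-624\right)^{2} + 675 \left(211 - 66\right) \left(143 - 259\right) + 699 \left(-624\right) + \left(211 - 66\right) \left(143 - 259\right) \left(-624\right)\right)}{-133249 + 368641} = \frac{340415 + \left(16202 + 389376 + 675 \cdot 145 \left(-116\right) - 436176 + 145 \left(-116\right) \left(-624\right)\right)}{235392} = \left(340415 + \left(16202 + 389376 + 675 \left(-16820\right) - 436176 - -10495680\right)\right) \frac{1}{235392} = \left(340415 + \left(16202 + 389376 - 11353500 - 436176 + 10495680\right)\right) \frac{1}{235392} = \left(340415 - 888418\right) \frac{1}{235392} = \left(-548003\right) \frac{1}{235392} = - \frac{548003}{235392}$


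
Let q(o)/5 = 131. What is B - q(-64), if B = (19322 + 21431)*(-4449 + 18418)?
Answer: 569278002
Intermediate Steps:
q(o) = 655 (q(o) = 5*131 = 655)
B = 569278657 (B = 40753*13969 = 569278657)
B - q(-64) = 569278657 - 1*655 = 569278657 - 655 = 569278002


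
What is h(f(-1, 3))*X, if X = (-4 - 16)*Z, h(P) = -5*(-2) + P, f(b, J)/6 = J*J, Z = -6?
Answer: 7680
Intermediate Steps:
f(b, J) = 6*J**2 (f(b, J) = 6*(J*J) = 6*J**2)
h(P) = 10 + P
X = 120 (X = (-4 - 16)*(-6) = -20*(-6) = 120)
h(f(-1, 3))*X = (10 + 6*3**2)*120 = (10 + 6*9)*120 = (10 + 54)*120 = 64*120 = 7680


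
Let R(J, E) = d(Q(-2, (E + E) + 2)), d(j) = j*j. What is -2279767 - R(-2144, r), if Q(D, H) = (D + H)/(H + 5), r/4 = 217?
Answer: -141347895271/62001 ≈ -2.2798e+6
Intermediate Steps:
r = 868 (r = 4*217 = 868)
Q(D, H) = (D + H)/(5 + H)
d(j) = j²
R(J, E) = 4*E²/(7 + 2*E)² (R(J, E) = ((-2 + ((E + E) + 2))/(5 + ((E + E) + 2)))² = ((-2 + (2*E + 2))/(5 + (2*E + 2)))² = ((-2 + (2 + 2*E))/(5 + (2 + 2*E)))² = ((2*E)/(7 + 2*E))² = (2*E/(7 + 2*E))² = 4*E²/(7 + 2*E)²)
-2279767 - R(-2144, r) = -2279767 - 4*868²/(7 + 2*868)² = -2279767 - 4*753424/(7 + 1736)² = -2279767 - 4*753424/1743² = -2279767 - 4*753424/3038049 = -2279767 - 1*61504/62001 = -2279767 - 61504/62001 = -141347895271/62001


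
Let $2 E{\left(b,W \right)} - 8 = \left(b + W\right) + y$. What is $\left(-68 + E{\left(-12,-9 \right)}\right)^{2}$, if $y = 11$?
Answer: $4761$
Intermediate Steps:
$E{\left(b,W \right)} = \frac{19}{2} + \frac{W}{2} + \frac{b}{2}$ ($E{\left(b,W \right)} = 4 + \frac{\left(b + W\right) + 11}{2} = 4 + \frac{\left(W + b\right) + 11}{2} = 4 + \frac{11 + W + b}{2} = 4 + \left(\frac{11}{2} + \frac{W}{2} + \frac{b}{2}\right) = \frac{19}{2} + \frac{W}{2} + \frac{b}{2}$)
$\left(-68 + E{\left(-12,-9 \right)}\right)^{2} = \left(-68 + \left(\frac{19}{2} + \frac{1}{2} \left(-9\right) + \frac{1}{2} \left(-12\right)\right)\right)^{2} = \left(-68 - 1\right)^{2} = \left(-69\right)^{2} = 4761$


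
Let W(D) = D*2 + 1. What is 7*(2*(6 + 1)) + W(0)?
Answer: 99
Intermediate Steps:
W(D) = 1 + 2*D (W(D) = 2*D + 1 = 1 + 2*D)
7*(2*(6 + 1)) + W(0) = 7*(2*(6 + 1)) + (1 + 2*0) = 7*(2*7) + (1 + 0) = 7*14 + 1 = 98 + 1 = 99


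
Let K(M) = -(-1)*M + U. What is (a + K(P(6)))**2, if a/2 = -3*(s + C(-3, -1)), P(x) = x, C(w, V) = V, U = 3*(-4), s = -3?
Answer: 324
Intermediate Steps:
U = -12
K(M) = -12 + M (K(M) = -(-1)*M - 12 = M - 12 = -12 + M)
a = 24 (a = 2*(-3*(-3 - 1)) = 2*(-3*(-4)) = 2*12 = 24)
(a + K(P(6)))**2 = (24 + (-12 + 6))**2 = (24 - 6)**2 = 18**2 = 324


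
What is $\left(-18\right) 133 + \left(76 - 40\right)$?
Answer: $-2358$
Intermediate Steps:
$\left(-18\right) 133 + \left(76 - 40\right) = -2394 + \left(76 - 40\right) = -2394 + 36 = -2358$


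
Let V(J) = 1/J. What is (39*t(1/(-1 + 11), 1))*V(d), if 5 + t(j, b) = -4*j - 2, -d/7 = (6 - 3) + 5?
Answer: 1443/280 ≈ 5.1536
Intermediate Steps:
d = -56 (d = -7*((6 - 3) + 5) = -7*(3 + 5) = -7*8 = -56)
t(j, b) = -7 - 4*j (t(j, b) = -5 + (-4*j - 2) = -5 + (-2 - 4*j) = -7 - 4*j)
V(J) = 1/J
(39*t(1/(-1 + 11), 1))*V(d) = (39*(-7 - 4/(-1 + 11)))/(-56) = (39*(-7 - 4/10))*(-1/56) = (39*(-7 - 4*⅒))*(-1/56) = (39*(-7 - ⅖))*(-1/56) = (39*(-37/5))*(-1/56) = -1443/5*(-1/56) = 1443/280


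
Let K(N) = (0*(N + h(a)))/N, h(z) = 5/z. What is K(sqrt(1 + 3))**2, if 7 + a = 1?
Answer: 0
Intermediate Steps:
a = -6 (a = -7 + 1 = -6)
K(N) = 0 (K(N) = (0*(N + 5/(-6)))/N = (0*(N + 5*(-1/6)))/N = (0*(N - 5/6))/N = (0*(-5/6 + N))/N = 0/N = 0)
K(sqrt(1 + 3))**2 = 0**2 = 0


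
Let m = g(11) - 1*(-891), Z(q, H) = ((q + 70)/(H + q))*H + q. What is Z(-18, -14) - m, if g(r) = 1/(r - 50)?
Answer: -138251/156 ≈ -886.22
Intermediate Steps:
Z(q, H) = q + H*(70 + q)/(H + q) (Z(q, H) = ((70 + q)/(H + q))*H + q = H*(70 + q)/(H + q) + q = q + H*(70 + q)/(H + q))
g(r) = 1/(-50 + r)
m = 34748/39 (m = 1/(-50 + 11) - 1*(-891) = 1/(-39) + 891 = -1/39 + 891 = 34748/39 ≈ 890.97)
Z(-18, -14) - m = ((-18)² + 70*(-14) + 2*(-14)*(-18))/(-14 - 18) - 1*34748/39 = (324 - 980 + 504)/(-32) - 34748/39 = -1/32*(-152) - 34748/39 = 19/4 - 34748/39 = -138251/156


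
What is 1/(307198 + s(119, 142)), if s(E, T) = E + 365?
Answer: 1/307682 ≈ 3.2501e-6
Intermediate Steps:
s(E, T) = 365 + E
1/(307198 + s(119, 142)) = 1/(307198 + (365 + 119)) = 1/(307198 + 484) = 1/307682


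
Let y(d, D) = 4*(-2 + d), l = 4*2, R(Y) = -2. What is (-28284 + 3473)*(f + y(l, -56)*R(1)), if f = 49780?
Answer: -1233900652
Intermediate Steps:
l = 8
y(d, D) = -8 + 4*d
(-28284 + 3473)*(f + y(l, -56)*R(1)) = (-28284 + 3473)*(49780 + (-8 + 4*8)*(-2)) = -24811*(49780 + (-8 + 32)*(-2)) = -24811*(49780 + 24*(-2)) = -24811*(49780 - 48) = -24811*49732 = -1233900652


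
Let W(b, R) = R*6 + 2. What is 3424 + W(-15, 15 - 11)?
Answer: 3450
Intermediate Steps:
W(b, R) = 2 + 6*R (W(b, R) = 6*R + 2 = 2 + 6*R)
3424 + W(-15, 15 - 11) = 3424 + (2 + 6*(15 - 11)) = 3424 + (2 + 6*4) = 3424 + (2 + 24) = 3424 + 26 = 3450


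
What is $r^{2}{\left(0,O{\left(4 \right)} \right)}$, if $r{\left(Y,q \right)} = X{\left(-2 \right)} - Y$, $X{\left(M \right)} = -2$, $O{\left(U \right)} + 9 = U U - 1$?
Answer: $4$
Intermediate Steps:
$O{\left(U \right)} = -10 + U^{2}$ ($O{\left(U \right)} = -9 + \left(U U - 1\right) = -9 + \left(U^{2} - 1\right) = -9 + \left(-1 + U^{2}\right) = -10 + U^{2}$)
$r{\left(Y,q \right)} = -2 - Y$
$r^{2}{\left(0,O{\left(4 \right)} \right)} = \left(-2 - 0\right)^{2} = \left(-2 + 0\right)^{2} = \left(-2\right)^{2} = 4$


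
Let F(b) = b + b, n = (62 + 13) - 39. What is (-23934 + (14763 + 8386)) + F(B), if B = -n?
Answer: -857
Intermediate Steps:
n = 36 (n = 75 - 39 = 36)
B = -36 (B = -1*36 = -36)
F(b) = 2*b
(-23934 + (14763 + 8386)) + F(B) = (-23934 + (14763 + 8386)) + 2*(-36) = (-23934 + 23149) - 72 = -785 - 72 = -857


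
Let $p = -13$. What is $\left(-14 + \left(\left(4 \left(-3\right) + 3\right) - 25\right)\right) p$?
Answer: $624$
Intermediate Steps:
$\left(-14 + \left(\left(4 \left(-3\right) + 3\right) - 25\right)\right) p = \left(-14 + \left(\left(4 \left(-3\right) + 3\right) - 25\right)\right) \left(-13\right) = \left(-14 + \left(\left(-12 + 3\right) - 25\right)\right) \left(-13\right) = \left(-14 - 34\right) \left(-13\right) = \left(-48\right) \left(-13\right) = 624$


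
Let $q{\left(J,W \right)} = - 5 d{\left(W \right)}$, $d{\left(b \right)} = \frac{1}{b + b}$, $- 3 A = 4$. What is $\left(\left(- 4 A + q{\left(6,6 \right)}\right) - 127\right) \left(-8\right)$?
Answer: $\frac{2930}{3} \approx 976.67$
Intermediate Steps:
$A = - \frac{4}{3}$ ($A = \left(- \frac{1}{3}\right) 4 = - \frac{4}{3} \approx -1.3333$)
$d{\left(b \right)} = \frac{1}{2 b}$
$q{\left(J,W \right)} = - \frac{5}{2 W}$ ($q{\left(J,W \right)} = - 5 \frac{1}{2 W} = - \frac{5}{2 W}$)
$\left(\left(- 4 A + q{\left(6,6 \right)}\right) - 127\right) \left(-8\right) = \left(\left(\left(-4\right) \left(- \frac{4}{3}\right) - \frac{5}{2 \cdot 6}\right) - 127\right) \left(-8\right) = \left(\left(\frac{16}{3} - \frac{5}{12}\right) - 127\right) \left(-8\right) = \left(\frac{59}{12} - 127\right) \left(-8\right) = \left(- \frac{1465}{12}\right) \left(-8\right) = \frac{2930}{3}$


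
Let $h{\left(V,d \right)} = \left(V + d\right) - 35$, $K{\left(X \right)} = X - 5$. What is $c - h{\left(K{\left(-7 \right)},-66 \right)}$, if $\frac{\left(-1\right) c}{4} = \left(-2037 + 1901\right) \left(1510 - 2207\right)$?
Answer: $-379055$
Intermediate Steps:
$K{\left(X \right)} = -5 + X$
$h{\left(V,d \right)} = -35 + V + d$
$c = -379168$ ($c = - 4 \left(-2037 + 1901\right) \left(1510 - 2207\right) = - 4 \left(\left(-136\right) \left(-697\right)\right) = \left(-4\right) 94792 = -379168$)
$c - h{\left(K{\left(-7 \right)},-66 \right)} = -379168 - \left(-35 - 12 - 66\right) = -379168 - -113 = -379168 + 113 = -379055$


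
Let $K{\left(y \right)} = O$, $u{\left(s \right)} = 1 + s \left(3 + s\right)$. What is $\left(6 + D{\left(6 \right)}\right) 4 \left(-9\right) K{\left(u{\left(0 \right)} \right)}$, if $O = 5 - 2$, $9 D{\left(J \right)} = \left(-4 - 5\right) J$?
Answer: $0$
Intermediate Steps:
$D{\left(J \right)} = - J$ ($D{\left(J \right)} = \frac{\left(-4 - 5\right) J}{9} = \frac{\left(-9\right) J}{9} = - J$)
$O = 3$ ($O = 5 - 2 = 3$)
$K{\left(y \right)} = 3$
$\left(6 + D{\left(6 \right)}\right) 4 \left(-9\right) K{\left(u{\left(0 \right)} \right)} = \left(6 - 6\right) 4 \left(-9\right) 3 = 0 \cdot 4 \left(-9\right) 3 = 0 \left(-9\right) 3 = 0 \cdot 3 = 0$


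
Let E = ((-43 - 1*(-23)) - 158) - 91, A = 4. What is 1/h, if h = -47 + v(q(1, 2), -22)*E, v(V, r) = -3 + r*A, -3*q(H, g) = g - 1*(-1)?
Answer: 1/24432 ≈ 4.0930e-5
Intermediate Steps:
q(H, g) = -⅓ - g/3 (q(H, g) = -(g - 1*(-1))/3 = -(g + 1)/3 = -(1 + g)/3 = -⅓ - g/3)
E = -269 (E = ((-43 + 23) - 158) - 91 = (-20 - 158) - 91 = -178 - 91 = -269)
v(V, r) = -3 + 4*r (v(V, r) = -3 + r*4 = -3 + 4*r)
h = 24432 (h = -47 + (-3 + 4*(-22))*(-269) = -47 + (-3 - 88)*(-269) = -47 - 91*(-269) = -47 + 24479 = 24432)
1/h = 1/24432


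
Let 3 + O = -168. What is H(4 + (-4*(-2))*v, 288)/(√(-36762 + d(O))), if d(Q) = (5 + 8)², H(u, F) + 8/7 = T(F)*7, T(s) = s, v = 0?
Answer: -328*I*√36593/5957 ≈ -10.533*I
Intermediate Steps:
H(u, F) = -8/7 + 7*F (H(u, F) = -8/7 + F*7 = -8/7 + 7*F)
O = -171 (O = -3 - 168 = -171)
d(Q) = 169 (d(Q) = 13² = 169)
H(4 + (-4*(-2))*v, 288)/(√(-36762 + d(O))) = (-8/7 + 7*288)/(√(-36762 + 169)) = (-8/7 + 2016)/(√(-36593)) = 14104/(7*((I*√36593))) = 14104*(-I*√36593/36593)/7 = -328*I*√36593/5957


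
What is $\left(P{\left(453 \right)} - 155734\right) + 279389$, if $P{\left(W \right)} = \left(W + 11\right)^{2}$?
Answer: $338951$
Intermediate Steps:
$P{\left(W \right)} = \left(11 + W\right)^{2}$
$\left(P{\left(453 \right)} - 155734\right) + 279389 = \left(\left(11 + 453\right)^{2} - 155734\right) + 279389 = \left(464^{2} - 155734\right) + 279389 = \left(215296 - 155734\right) + 279389 = 59562 + 279389 = 338951$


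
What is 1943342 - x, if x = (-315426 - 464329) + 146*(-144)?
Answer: 2744121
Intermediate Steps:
x = -800779 (x = -779755 - 21024 = -800779)
1943342 - x = 1943342 - 1*(-800779) = 1943342 + 800779 = 2744121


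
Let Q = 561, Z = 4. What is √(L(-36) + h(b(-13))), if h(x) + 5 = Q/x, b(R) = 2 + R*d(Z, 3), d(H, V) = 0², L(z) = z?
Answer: √958/2 ≈ 15.476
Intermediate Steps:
d(H, V) = 0
b(R) = 2 (b(R) = 2 + R*0 = 2 + 0 = 2)
h(x) = -5 + 561/x
√(L(-36) + h(b(-13))) = √(-36 + (-5 + 561/2)) = √(-36 + 551/2) = √(479/2) = √958/2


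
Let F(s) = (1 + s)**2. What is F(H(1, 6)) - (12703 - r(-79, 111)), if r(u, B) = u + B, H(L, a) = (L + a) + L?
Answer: -12590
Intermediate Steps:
H(L, a) = a + 2*L
r(u, B) = B + u
F(H(1, 6)) - (12703 - r(-79, 111)) = (1 + (6 + 2*1))**2 - (12703 - (111 - 79)) = (1 + (6 + 2))**2 - (12703 - 1*32) = (1 + 8)**2 - (12703 - 32) = 9**2 - 1*12671 = 81 - 12671 = -12590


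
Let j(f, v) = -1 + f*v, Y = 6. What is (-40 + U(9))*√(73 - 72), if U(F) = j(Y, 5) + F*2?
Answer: 7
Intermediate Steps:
U(F) = 29 + 2*F (U(F) = (-1 + 6*5) + F*2 = (-1 + 30) + 2*F = 29 + 2*F)
(-40 + U(9))*√(73 - 72) = (-40 + (29 + 2*9))*√(73 - 72) = (-40 + (29 + 18))*√1 = (-40 + 47)*1 = 7*1 = 7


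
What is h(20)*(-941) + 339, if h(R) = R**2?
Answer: -376061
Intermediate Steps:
h(20)*(-941) + 339 = 20**2*(-941) + 339 = 400*(-941) + 339 = -376400 + 339 = -376061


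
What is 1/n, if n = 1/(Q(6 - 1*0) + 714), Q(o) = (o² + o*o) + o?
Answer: 792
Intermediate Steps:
Q(o) = o + 2*o² (Q(o) = (o² + o²) + o = 2*o² + o = o + 2*o²)
n = 1/792 (n = 1/((6 - 1*0)*(1 + 2*(6 - 1*0)) + 714) = 1/((6 + 0)*(1 + 2*(6 + 0)) + 714) = 1/(6*(1 + 2*6) + 714) = 1/(6*(1 + 12) + 714) = 1/(6*13 + 714) = 1/(78 + 714) = 1/792 ≈ 0.0012626)
1/n = 1/(1/792) = 792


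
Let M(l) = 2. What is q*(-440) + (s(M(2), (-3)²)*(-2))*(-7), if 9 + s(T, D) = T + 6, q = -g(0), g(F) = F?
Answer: -14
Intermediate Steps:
q = 0 (q = -1*0 = 0)
s(T, D) = -3 + T (s(T, D) = -9 + (T + 6) = -9 + (6 + T) = -3 + T)
q*(-440) + (s(M(2), (-3)²)*(-2))*(-7) = 0*(-440) + ((-3 + 2)*(-2))*(-7) = 0 - 1*(-2)*(-7) = 0 + 2*(-7) = 0 - 14 = -14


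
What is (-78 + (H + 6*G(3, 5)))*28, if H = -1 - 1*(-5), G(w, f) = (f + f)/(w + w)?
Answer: -1792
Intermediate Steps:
G(w, f) = f/w (G(w, f) = (2*f)/((2*w)) = (2*f)*(1/(2*w)) = f/w)
H = 4 (H = -1 + 5 = 4)
(-78 + (H + 6*G(3, 5)))*28 = (-78 + (4 + 6*(5/3)))*28 = (-78 + (4 + 10))*28 = (-78 + 14)*28 = -64*28 = -1792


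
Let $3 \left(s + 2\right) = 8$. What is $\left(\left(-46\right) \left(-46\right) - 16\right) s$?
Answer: $1400$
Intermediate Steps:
$s = \frac{2}{3}$ ($s = -2 + \frac{1}{3} \cdot 8 = -2 + \frac{8}{3} = \frac{2}{3} \approx 0.66667$)
$\left(\left(-46\right) \left(-46\right) - 16\right) s = \left(\left(-46\right) \left(-46\right) - 16\right) \frac{2}{3} = \left(2116 - 16\right) \frac{2}{3} = 2100 \cdot \frac{2}{3} = 1400$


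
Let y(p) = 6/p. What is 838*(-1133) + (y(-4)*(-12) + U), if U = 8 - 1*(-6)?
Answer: -949422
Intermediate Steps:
U = 14 (U = 8 + 6 = 14)
838*(-1133) + (y(-4)*(-12) + U) = 838*(-1133) + ((6/(-4))*(-12) + 14) = -949454 + ((6*(-1/4))*(-12) + 14) = -949454 + (-3/2*(-12) + 14) = -949454 + (18 + 14) = -949454 + 32 = -949422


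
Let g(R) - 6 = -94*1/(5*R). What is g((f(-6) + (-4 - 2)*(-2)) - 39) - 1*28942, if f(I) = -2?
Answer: -4195626/145 ≈ -28935.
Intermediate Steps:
g(R) = 6 - 94/(5*R) (g(R) = 6 - 94*1/(5*R) = 6 - 94/(5*R))
g((f(-6) + (-4 - 2)*(-2)) - 39) - 1*28942 = (6 - 94/(5*((-2 + (-4 - 2)*(-2)) - 39))) - 1*28942 = (6 - 94/(5*((-2 - 6*(-2)) - 39))) - 28942 = (6 - 94/(5*((-2 + 12) - 39))) - 28942 = (6 - 94/(5*(10 - 39))) - 28942 = (6 - 94/5/(-29)) - 28942 = (6 - 94/5*(-1/29)) - 28942 = (6 + 94/145) - 28942 = 964/145 - 28942 = -4195626/145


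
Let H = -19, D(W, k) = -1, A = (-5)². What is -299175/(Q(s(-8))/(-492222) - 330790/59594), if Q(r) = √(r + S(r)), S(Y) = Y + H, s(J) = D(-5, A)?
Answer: 119075113397397298392823500/2209253438074384407163 - 43582300176135290550*I*√21/2209253438074384407163 ≈ 53898.0 - 0.090401*I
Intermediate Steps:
A = 25
s(J) = -1
S(Y) = -19 + Y (S(Y) = Y - 19 = -19 + Y)
Q(r) = √(-19 + 2*r) (Q(r) = √(r + (-19 + r)) = √(-19 + 2*r))
-299175/(Q(s(-8))/(-492222) - 330790/59594) = -299175/(√(-19 + 2*(-1))/(-492222) - 330790/59594) = -299175/(√(-19 - 2)*(-1/492222) - 330790*1/59594) = -299175/(√(-21)*(-1/492222) - 165395/29797) = -299175/((I*√21)*(-1/492222) - 165395/29797) = -299175/(-I*√21/492222 - 165395/29797) = -299175/(-165395/29797 - I*√21/492222)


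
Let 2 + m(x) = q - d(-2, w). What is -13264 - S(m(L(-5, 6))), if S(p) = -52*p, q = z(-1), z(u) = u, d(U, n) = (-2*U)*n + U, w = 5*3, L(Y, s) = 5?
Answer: -16436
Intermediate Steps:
w = 15
d(U, n) = U - 2*U*n (d(U, n) = -2*U*n + U = U - 2*U*n)
q = -1
m(x) = -61 (m(x) = -2 + (-1 - (-2)*(1 - 2*15)) = -2 + (-1 - (-2)*(1 - 30)) = -2 + (-1 - (-2)*(-29)) = -2 + (-1 - 1*58) = -2 + (-1 - 58) = -2 - 59 = -61)
-13264 - S(m(L(-5, 6))) = -13264 - (-52)*(-61) = -13264 - 1*3172 = -13264 - 3172 = -16436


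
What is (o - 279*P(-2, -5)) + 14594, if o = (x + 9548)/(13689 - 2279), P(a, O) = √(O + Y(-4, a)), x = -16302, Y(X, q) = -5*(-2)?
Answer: 83255393/5705 - 279*√5 ≈ 13970.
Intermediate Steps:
Y(X, q) = 10
P(a, O) = √(10 + O) (P(a, O) = √(O + 10) = √(10 + O))
o = -3377/5705 (o = (-16302 + 9548)/(13689 - 2279) = -6754/11410 = -6754*1/11410 = -3377/5705 ≈ -0.59194)
(o - 279*P(-2, -5)) + 14594 = (-3377/5705 - 279*√(10 - 5)) + 14594 = (-3377/5705 - 279*√5) + 14594 = 83255393/5705 - 279*√5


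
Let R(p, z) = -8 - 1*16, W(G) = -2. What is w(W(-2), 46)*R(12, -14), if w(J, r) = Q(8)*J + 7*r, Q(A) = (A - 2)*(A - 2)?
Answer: -6000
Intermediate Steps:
Q(A) = (-2 + A)² (Q(A) = (-2 + A)*(-2 + A) = (-2 + A)²)
R(p, z) = -24 (R(p, z) = -8 - 16 = -24)
w(J, r) = 7*r + 36*J (w(J, r) = (-2 + 8)²*J + 7*r = 6²*J + 7*r = 36*J + 7*r = 7*r + 36*J)
w(W(-2), 46)*R(12, -14) = (7*46 + 36*(-2))*(-24) = (322 - 72)*(-24) = 250*(-24) = -6000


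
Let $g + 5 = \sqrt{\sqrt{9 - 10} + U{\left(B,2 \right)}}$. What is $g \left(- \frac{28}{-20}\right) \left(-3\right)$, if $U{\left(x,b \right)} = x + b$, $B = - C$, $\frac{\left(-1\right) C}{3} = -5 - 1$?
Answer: $21 - \frac{21 \sqrt{-16 + i}}{5} \approx 20.475 - 16.808 i$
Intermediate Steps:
$C = 18$ ($C = - 3 \left(-5 - 1\right) = \left(-3\right) \left(-6\right) = 18$)
$B = -18$ ($B = \left(-1\right) 18 = -18$)
$U{\left(x,b \right)} = b + x$
$g = -5 + \sqrt{-16 + i}$ ($g = -5 + \sqrt{\sqrt{9 - 10} + \left(2 - 18\right)} = -5 + \sqrt{\sqrt{-1} - 16} = -5 + \sqrt{i - 16} = -5 + \sqrt{-16 + i} \approx -4.8751 + 4.002 i$)
$g \left(- \frac{28}{-20}\right) \left(-3\right) = \left(-5 + \sqrt{-16 + i}\right) \left(- \frac{28}{-20}\right) \left(-3\right) = \left(-5 + \sqrt{-16 + i}\right) \left(\left(-28\right) \left(- \frac{1}{20}\right)\right) \left(-3\right) = \left(-5 + \sqrt{-16 + i}\right) \frac{7}{5} \left(-3\right) = \left(-7 + \frac{7 \sqrt{-16 + i}}{5}\right) \left(-3\right) = 21 - \frac{21 \sqrt{-16 + i}}{5}$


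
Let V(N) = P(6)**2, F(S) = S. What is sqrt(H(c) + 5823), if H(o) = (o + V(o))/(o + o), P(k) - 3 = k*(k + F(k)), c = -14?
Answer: sqrt(1102031)/14 ≈ 74.984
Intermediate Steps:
P(k) = 3 + 2*k**2 (P(k) = 3 + k*(k + k) = 3 + k*(2*k) = 3 + 2*k**2)
V(N) = 5625 (V(N) = (3 + 2*6**2)**2 = (3 + 2*36)**2 = (3 + 72)**2 = 75**2 = 5625)
H(o) = (5625 + o)/(2*o) (H(o) = (o + 5625)/(o + o) = (5625 + o)/((2*o)) = (5625 + o)*(1/(2*o)) = (5625 + o)/(2*o))
sqrt(H(c) + 5823) = sqrt((1/2)*(5625 - 14)/(-14) + 5823) = sqrt((1/2)*(-1/14)*5611 + 5823) = sqrt(-5611/28 + 5823) = sqrt(157433/28) = sqrt(1102031)/14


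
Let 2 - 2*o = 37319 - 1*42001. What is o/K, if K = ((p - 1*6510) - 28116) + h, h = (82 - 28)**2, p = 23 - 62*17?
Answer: -2342/32741 ≈ -0.071531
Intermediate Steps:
p = -1031 (p = 23 - 1054 = -1031)
h = 2916 (h = 54**2 = 2916)
o = 2342 (o = 1 - (37319 - 1*42001)/2 = 1 - (37319 - 42001)/2 = 1 - 1/2*(-4682) = 1 + 2341 = 2342)
K = -32741 (K = ((-1031 - 1*6510) - 28116) + 2916 = ((-1031 - 6510) - 28116) + 2916 = (-7541 - 28116) + 2916 = -35657 + 2916 = -32741)
o/K = 2342/(-32741) = 2342*(-1/32741) = -2342/32741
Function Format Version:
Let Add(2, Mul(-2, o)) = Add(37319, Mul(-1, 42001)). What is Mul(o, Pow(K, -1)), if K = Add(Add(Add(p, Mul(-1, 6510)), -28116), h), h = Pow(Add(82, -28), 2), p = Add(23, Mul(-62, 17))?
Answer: Rational(-2342, 32741) ≈ -0.071531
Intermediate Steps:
p = -1031 (p = Add(23, -1054) = -1031)
h = 2916 (h = Pow(54, 2) = 2916)
o = 2342 (o = Add(1, Mul(Rational(-1, 2), Add(37319, Mul(-1, 42001)))) = Add(1, Mul(Rational(-1, 2), Add(37319, -42001))) = Add(1, Mul(Rational(-1, 2), -4682)) = Add(1, 2341) = 2342)
K = -32741 (K = Add(Add(Add(-1031, Mul(-1, 6510)), -28116), 2916) = Add(Add(Add(-1031, -6510), -28116), 2916) = Add(Add(-7541, -28116), 2916) = Add(-35657, 2916) = -32741)
Mul(o, Pow(K, -1)) = Mul(2342, Pow(-32741, -1)) = Mul(2342, Rational(-1, 32741)) = Rational(-2342, 32741)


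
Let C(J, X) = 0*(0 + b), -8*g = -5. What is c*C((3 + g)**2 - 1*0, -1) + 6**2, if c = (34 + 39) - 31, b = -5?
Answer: 36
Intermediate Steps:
g = 5/8 (g = -1/8*(-5) = 5/8 ≈ 0.62500)
c = 42 (c = 73 - 31 = 42)
C(J, X) = 0 (C(J, X) = 0*(0 - 5) = 0*(-5) = 0)
c*C((3 + g)**2 - 1*0, -1) + 6**2 = 42*0 + 6**2 = 0 + 36 = 36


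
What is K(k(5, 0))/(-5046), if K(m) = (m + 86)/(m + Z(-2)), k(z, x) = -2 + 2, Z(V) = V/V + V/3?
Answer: -43/841 ≈ -0.051130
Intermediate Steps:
Z(V) = 1 + V/3 (Z(V) = 1 + V*(1/3) = 1 + V/3)
k(z, x) = 0
K(m) = (86 + m)/(1/3 + m) (K(m) = (m + 86)/(m + (1 + (1/3)*(-2))) = (86 + m)/(m + (1 - 2/3)) = (86 + m)/(m + 1/3) = (86 + m)/(1/3 + m))
K(k(5, 0))/(-5046) = (3*(86 + 0)/(1 + 3*0))/(-5046) = (3*86/(1 + 0))*(-1/5046) = (3*86/1)*(-1/5046) = (3*1*86)*(-1/5046) = 258*(-1/5046) = -43/841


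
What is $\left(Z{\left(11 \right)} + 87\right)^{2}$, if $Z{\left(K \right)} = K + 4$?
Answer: $10404$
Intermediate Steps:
$Z{\left(K \right)} = 4 + K$
$\left(Z{\left(11 \right)} + 87\right)^{2} = \left(\left(4 + 11\right) + 87\right)^{2} = \left(15 + 87\right)^{2} = 102^{2} = 10404$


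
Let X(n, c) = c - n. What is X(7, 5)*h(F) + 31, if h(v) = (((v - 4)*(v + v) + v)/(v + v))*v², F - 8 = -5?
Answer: 40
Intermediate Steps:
F = 3 (F = 8 - 5 = 3)
h(v) = v*(v + 2*v*(-4 + v))/2 (h(v) = (((-4 + v)*(2*v) + v)/((2*v)))*v² = ((2*v*(-4 + v) + v)*(1/(2*v)))*v² = ((v + 2*v*(-4 + v))*(1/(2*v)))*v² = ((v + 2*v*(-4 + v))/(2*v))*v² = v*(v + 2*v*(-4 + v))/2)
X(7, 5)*h(F) + 31 = (5 - 1*7)*(3²*(-7/2 + 3)) + 31 = (5 - 7)*(9*(-½)) + 31 = -2*(-9/2) + 31 = 9 + 31 = 40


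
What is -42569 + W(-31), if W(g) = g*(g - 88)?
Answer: -38880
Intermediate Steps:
W(g) = g*(-88 + g)
-42569 + W(-31) = -42569 - 31*(-88 - 31) = -42569 - 31*(-119) = -42569 + 3689 = -38880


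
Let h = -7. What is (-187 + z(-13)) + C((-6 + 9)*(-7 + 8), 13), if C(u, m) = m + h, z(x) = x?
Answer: -194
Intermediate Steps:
C(u, m) = -7 + m (C(u, m) = m - 7 = -7 + m)
(-187 + z(-13)) + C((-6 + 9)*(-7 + 8), 13) = (-187 - 13) + (-7 + 13) = -200 + 6 = -194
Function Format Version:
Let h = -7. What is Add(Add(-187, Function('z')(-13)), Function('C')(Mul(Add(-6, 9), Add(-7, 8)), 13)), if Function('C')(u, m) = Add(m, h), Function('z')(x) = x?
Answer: -194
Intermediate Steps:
Function('C')(u, m) = Add(-7, m) (Function('C')(u, m) = Add(m, -7) = Add(-7, m))
Add(Add(-187, Function('z')(-13)), Function('C')(Mul(Add(-6, 9), Add(-7, 8)), 13)) = Add(Add(-187, -13), Add(-7, 13)) = Add(-200, 6) = -194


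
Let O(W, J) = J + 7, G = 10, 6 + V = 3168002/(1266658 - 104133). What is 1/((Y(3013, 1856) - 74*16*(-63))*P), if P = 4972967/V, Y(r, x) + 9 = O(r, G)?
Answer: -951787/107819351310238750 ≈ -8.8276e-12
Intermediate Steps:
V = -3807148/1162525 (V = -6 + 3168002/(1266658 - 104133) = -6 + 3168002/1162525 = -3807148/1162525 ≈ -3.2749)
O(W, J) = 7 + J
Y(r, x) = 8 (Y(r, x) = -9 + (7 + 10) = -9 + 17 = 8)
P = -5781198461675/3807148 (P = 4972967/(-3807148/1162525) = 4972967*(-1162525/3807148) = -5781198461675/3807148 ≈ -1.5185e+6)
1/((Y(3013, 1856) - 74*16*(-63))*P) = 1/((8 - 74*16*(-63))*(-5781198461675/3807148)) = -3807148/5781198461675/(8 - 1184*(-63)) = -3807148/5781198461675/(8 + 74592) = -3807148/5781198461675/74600 = (1/74600)*(-3807148/5781198461675) = -951787/107819351310238750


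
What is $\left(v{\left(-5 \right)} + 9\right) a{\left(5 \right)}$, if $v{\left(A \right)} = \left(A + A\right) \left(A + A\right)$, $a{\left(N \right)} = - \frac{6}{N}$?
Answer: $- \frac{654}{5} \approx -130.8$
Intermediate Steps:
$v{\left(A \right)} = 4 A^{2}$ ($v{\left(A \right)} = 2 A 2 A = 4 A^{2}$)
$\left(v{\left(-5 \right)} + 9\right) a{\left(5 \right)} = \left(4 \left(-5\right)^{2} + 9\right) \left(- \frac{6}{5}\right) = \left(4 \cdot 25 + 9\right) \left(\left(-6\right) \frac{1}{5}\right) = \left(100 + 9\right) \left(- \frac{6}{5}\right) = 109 \left(- \frac{6}{5}\right) = - \frac{654}{5}$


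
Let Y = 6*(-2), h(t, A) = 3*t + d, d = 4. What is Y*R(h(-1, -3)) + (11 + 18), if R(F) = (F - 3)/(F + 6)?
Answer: 227/7 ≈ 32.429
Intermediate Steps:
h(t, A) = 4 + 3*t (h(t, A) = 3*t + 4 = 4 + 3*t)
R(F) = (-3 + F)/(6 + F)
Y = -12
Y*R(h(-1, -3)) + (11 + 18) = -12*(-3 + (4 + 3*(-1)))/(6 + (4 + 3*(-1))) + (11 + 18) = -12*(-3 + (4 - 3))/(6 + (4 - 3)) + 29 = -12*(-3 + 1)/(6 + 1) + 29 = -12*(-2)/7 + 29 = -12*(-2/7) + 29 = 24/7 + 29 = 227/7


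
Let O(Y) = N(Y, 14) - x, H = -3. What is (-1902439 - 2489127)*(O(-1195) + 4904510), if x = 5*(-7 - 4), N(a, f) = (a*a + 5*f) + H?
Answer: -27810281170862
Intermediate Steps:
N(a, f) = -3 + a² + 5*f (N(a, f) = (a*a + 5*f) - 3 = (a² + 5*f) - 3 = -3 + a² + 5*f)
x = -55 (x = 5*(-11) = -55)
O(Y) = 122 + Y² (O(Y) = (-3 + Y² + 5*14) - 1*(-55) = (-3 + Y² + 70) + 55 = (67 + Y²) + 55 = 122 + Y²)
(-1902439 - 2489127)*(O(-1195) + 4904510) = (-1902439 - 2489127)*((122 + (-1195)²) + 4904510) = -4391566*((122 + 1428025) + 4904510) = -4391566*(1428147 + 4904510) = -4391566*6332657 = -27810281170862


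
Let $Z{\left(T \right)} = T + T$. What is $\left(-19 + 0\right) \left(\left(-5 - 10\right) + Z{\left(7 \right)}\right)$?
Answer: $19$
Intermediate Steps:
$Z{\left(T \right)} = 2 T$
$\left(-19 + 0\right) \left(\left(-5 - 10\right) + Z{\left(7 \right)}\right) = \left(-19 + 0\right) \left(\left(-5 - 10\right) + 2 \cdot 7\right) = - 19 \left(-15 + 14\right) = \left(-19\right) \left(-1\right) = 19$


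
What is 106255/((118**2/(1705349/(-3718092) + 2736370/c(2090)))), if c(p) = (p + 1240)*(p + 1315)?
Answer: -6490253765908177/3913399966987728 ≈ -1.6585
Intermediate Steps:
c(p) = (1240 + p)*(1315 + p)
106255/((118**2/(1705349/(-3718092) + 2736370/c(2090)))) = 106255/((118**2/(1705349/(-3718092) + 2736370/(1630600 + 2090**2 + 2555*2090)))) = 106255/((13924/(1705349*(-1/3718092) + 2736370/(1630600 + 4368100 + 5339950)))) = 106255/((13924/(-1705349/3718092 + 2736370/11338650))) = 106255/((13924/(-1705349/3718092 + 2736370*(1/11338650)))) = 106255/((13924/(-1705349/3718092 + 273637/1133865))) = 106255/((13924/(-305409334427/1405271461860))) = 106255/((13924*(-1405271461860/305409334427))) = 106255/(-19566999834938640/305409334427) = 106255*(-305409334427/19566999834938640) = -6490253765908177/3913399966987728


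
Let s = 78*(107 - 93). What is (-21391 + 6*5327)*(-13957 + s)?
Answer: -135995915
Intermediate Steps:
s = 1092 (s = 78*14 = 1092)
(-21391 + 6*5327)*(-13957 + s) = (-21391 + 6*5327)*(-13957 + 1092) = (-21391 + 31962)*(-12865) = 10571*(-12865) = -135995915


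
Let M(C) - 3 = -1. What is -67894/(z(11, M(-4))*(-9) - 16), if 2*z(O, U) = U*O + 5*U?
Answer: 33947/80 ≈ 424.34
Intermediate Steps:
M(C) = 2 (M(C) = 3 - 1 = 2)
z(O, U) = 5*U/2 + O*U/2 (z(O, U) = (U*O + 5*U)/2 = (O*U + 5*U)/2 = (5*U + O*U)/2 = 5*U/2 + O*U/2)
-67894/(z(11, M(-4))*(-9) - 16) = -67894/(((½)*2*(5 + 11))*(-9) - 16) = -67894/(((½)*2*16)*(-9) - 16) = -67894/(16*(-9) - 16) = -67894/(-144 - 16) = -67894/(-160) = -67894*(-1/160) = 33947/80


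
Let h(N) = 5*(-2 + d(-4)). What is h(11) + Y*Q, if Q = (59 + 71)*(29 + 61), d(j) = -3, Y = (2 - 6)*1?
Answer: -46825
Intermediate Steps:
Y = -4 (Y = -4*1 = -4)
Q = 11700 (Q = 130*90 = 11700)
h(N) = -25 (h(N) = 5*(-2 - 3) = 5*(-5) = -25)
h(11) + Y*Q = -25 - 4*11700 = -25 - 46800 = -46825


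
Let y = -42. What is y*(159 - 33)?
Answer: -5292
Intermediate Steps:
y*(159 - 33) = -42*(159 - 33) = -42*126 = -5292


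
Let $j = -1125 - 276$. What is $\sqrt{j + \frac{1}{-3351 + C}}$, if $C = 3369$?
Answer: $\frac{i \sqrt{50434}}{6} \approx 37.429 i$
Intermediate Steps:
$j = -1401$ ($j = -1125 - 276 = -1401$)
$\sqrt{j + \frac{1}{-3351 + C}} = \sqrt{-1401 + \frac{1}{-3351 + 3369}} = \sqrt{-1401 + \frac{1}{18}} = \sqrt{- \frac{25217}{18}} = \frac{i \sqrt{50434}}{6}$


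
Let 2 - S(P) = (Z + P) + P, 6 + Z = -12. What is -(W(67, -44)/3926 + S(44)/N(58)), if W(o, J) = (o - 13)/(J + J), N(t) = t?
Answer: 5874079/5009576 ≈ 1.1726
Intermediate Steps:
Z = -18 (Z = -6 - 12 = -18)
W(o, J) = (-13 + o)/(2*J) (W(o, J) = (-13 + o)/((2*J)) = (-13 + o)*(1/(2*J)) = (-13 + o)/(2*J))
S(P) = 20 - 2*P (S(P) = 2 - ((-18 + P) + P) = 2 - (-18 + 2*P) = 2 + (18 - 2*P) = 20 - 2*P)
-(W(67, -44)/3926 + S(44)/N(58)) = -(((1/2)*(-13 + 67)/(-44))/3926 + (20 - 2*44)/58) = -(((1/2)*(-1/44)*54)*(1/3926) + (20 - 88)*(1/58)) = -(-27/44*1/3926 - 68*1/58) = -(-27/172744 - 34/29) = -1*(-5874079/5009576) = 5874079/5009576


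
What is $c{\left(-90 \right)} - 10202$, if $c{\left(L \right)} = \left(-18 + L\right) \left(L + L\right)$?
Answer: $9238$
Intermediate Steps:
$c{\left(L \right)} = 2 L \left(-18 + L\right)$ ($c{\left(L \right)} = \left(-18 + L\right) 2 L = 2 L \left(-18 + L\right)$)
$c{\left(-90 \right)} - 10202 = 2 \left(-90\right) \left(-18 - 90\right) - 10202 = 2 \left(-90\right) \left(-108\right) - 10202 = 19440 - 10202 = 9238$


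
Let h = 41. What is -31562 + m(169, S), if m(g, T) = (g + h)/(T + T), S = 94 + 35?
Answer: -1357131/43 ≈ -31561.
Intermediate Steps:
S = 129
m(g, T) = (41 + g)/(2*T) (m(g, T) = (g + 41)/(T + T) = (41 + g)/((2*T)) = (41 + g)*(1/(2*T)) = (41 + g)/(2*T))
-31562 + m(169, S) = -31562 + (1/2)*(41 + 169)/129 = -31562 + (1/2)*(1/129)*210 = -31562 + 35/43 = -1357131/43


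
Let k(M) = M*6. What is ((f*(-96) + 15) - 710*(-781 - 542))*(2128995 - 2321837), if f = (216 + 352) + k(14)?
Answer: -169074802026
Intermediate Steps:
k(M) = 6*M
f = 652 (f = (216 + 352) + 6*14 = 568 + 84 = 652)
((f*(-96) + 15) - 710*(-781 - 542))*(2128995 - 2321837) = ((652*(-96) + 15) - 710*(-781 - 542))*(2128995 - 2321837) = ((-62592 + 15) - 710*(-1323))*(-192842) = (-62577 + 939330)*(-192842) = 876753*(-192842) = -169074802026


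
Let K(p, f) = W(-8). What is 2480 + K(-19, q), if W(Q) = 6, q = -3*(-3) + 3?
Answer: 2486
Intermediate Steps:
q = 12 (q = 9 + 3 = 12)
K(p, f) = 6
2480 + K(-19, q) = 2480 + 6 = 2486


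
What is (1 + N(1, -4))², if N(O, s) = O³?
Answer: 4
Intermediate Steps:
(1 + N(1, -4))² = (1 + 1³)² = (1 + 1)² = 2² = 4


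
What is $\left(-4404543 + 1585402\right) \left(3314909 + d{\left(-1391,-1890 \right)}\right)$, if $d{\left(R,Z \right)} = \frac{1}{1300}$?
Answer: $- \frac{934519587533757}{100} \approx -9.3452 \cdot 10^{12}$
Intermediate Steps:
$d{\left(R,Z \right)} = \frac{1}{1300}$
$\left(-4404543 + 1585402\right) \left(3314909 + d{\left(-1391,-1890 \right)}\right) = \left(-4404543 + 1585402\right) \left(3314909 + \frac{1}{1300}\right) = \left(-2819141\right) \frac{4309381701}{1300} = - \frac{934519587533757}{100}$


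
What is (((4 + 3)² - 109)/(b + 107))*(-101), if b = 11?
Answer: 3030/59 ≈ 51.356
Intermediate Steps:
(((4 + 3)² - 109)/(b + 107))*(-101) = (((4 + 3)² - 109)/(11 + 107))*(-101) = ((7² - 109)/118)*(-101) = ((49 - 109)*(1/118))*(-101) = -60*1/118*(-101) = -30/59*(-101) = 3030/59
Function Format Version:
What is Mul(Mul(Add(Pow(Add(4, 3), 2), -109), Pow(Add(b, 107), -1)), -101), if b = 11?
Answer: Rational(3030, 59) ≈ 51.356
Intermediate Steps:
Mul(Mul(Add(Pow(Add(4, 3), 2), -109), Pow(Add(b, 107), -1)), -101) = Mul(Mul(Add(Pow(Add(4, 3), 2), -109), Pow(Add(11, 107), -1)), -101) = Mul(Mul(Add(Pow(7, 2), -109), Pow(118, -1)), -101) = Mul(Mul(Add(49, -109), Rational(1, 118)), -101) = Mul(Mul(-60, Rational(1, 118)), -101) = Mul(Rational(-30, 59), -101) = Rational(3030, 59)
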